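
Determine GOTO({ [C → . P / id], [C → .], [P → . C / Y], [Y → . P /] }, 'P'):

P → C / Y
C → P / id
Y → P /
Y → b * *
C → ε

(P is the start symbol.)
{ [C → P . / id], [Y → P . /] }

GOTO(I, 'P') = CLOSURE({ [A → αX.β] : [A → α.Xβ] ∈ I, X = 'P' })

Items with dot before 'P', with the dot advanced:
  [C → . P / id] → [C → P . / id]
  [Y → . P /] → [Y → P . /]
Closure adds nothing (no advanced item has the dot before a non-terminal).

GOTO = { [C → P . / id], [Y → P . /] }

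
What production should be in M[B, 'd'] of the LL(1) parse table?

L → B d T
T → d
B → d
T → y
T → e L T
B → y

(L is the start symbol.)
To find M[B, 'd'], we find productions for B where 'd' is in the predict set (PREDICT(N → α) = (FIRST(α) \ {ε}) ∪ (FOLLOW(N) if α ⇒* ε)).

B → d: PREDICT = { 'd' }
  'd' is in predict set, so this production goes in M[B, 'd']
B → y: PREDICT = { 'y' }

M[B, 'd'] = B → d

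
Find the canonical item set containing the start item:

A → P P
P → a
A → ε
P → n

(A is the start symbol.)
First, augment the grammar with A' → A
I₀ = CLOSURE({ [A' → . A] }):
  [A' → . A] has the dot before A: add [A → . P P], [A → .]
  [A → . P P] has the dot before P: add [P → . a], [P → . n]
No further items can be added.

I₀ = { [A → . P P], [A → .], [A' → . A], [P → . a], [P → . n] }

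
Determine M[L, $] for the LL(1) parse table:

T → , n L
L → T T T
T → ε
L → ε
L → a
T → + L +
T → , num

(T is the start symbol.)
To find M[L, $], we find productions for L where $ is in the predict set (PREDICT(N → α) = (FIRST(α) \ {ε}) ∪ (FOLLOW(N) if α ⇒* ε)).

Relevant sets:
  FIRST(T) = { '+', ',', ε }
  FOLLOW(L) = { $, '+', ',' }

L → T T T: PREDICT = { $, '+', ',' }
  $ is in predict set, so this production goes in M[L, $]
L → ε: PREDICT = { $, '+', ',' }
  $ is in predict set, so this production goes in M[L, $]
L → a: PREDICT = { 'a' }

M[L, $] = L → T T T, L → ε  (a multiply-defined cell — the grammar is not LL(1))

Answer: L → T T T, L → ε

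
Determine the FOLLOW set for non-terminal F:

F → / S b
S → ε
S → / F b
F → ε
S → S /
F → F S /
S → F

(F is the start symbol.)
{ $, '/', 'b' }

To compute FOLLOW(F), find every occurrence of F on a right-hand side N → α F β: add FIRST(β) \ {ε}, and if β is empty or nullable also add FOLLOW(N). Iterate to a fixed point.

F is the start symbol, so $ ∈ FOLLOW(F).
In S → / F b: F is followed by b, add FIRST(b) \ {ε} = { 'b' }
In F → F S /: F is followed by S '/', add FIRST(S '/') \ {ε} = { '/' }
In S → F: F is at the end, add FOLLOW(S)

The FOLLOW sets referred to above (computed the same way, to a fixed point):
  FOLLOW(S) = { '/', 'b' }

Taking the union: FOLLOW(F) = { $, '/', 'b' }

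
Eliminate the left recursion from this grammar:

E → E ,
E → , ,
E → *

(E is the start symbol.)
E is directly left-recursive. The standard transformation for
  A → A α₁ | ... | A α_m | β₁ | ... | β_n
is
  A  → β₁ A' | ... | β_n A'
  A' → α₁ A' | ... | α_m A' | ε

E → , , becomes E → , , E'
E → * becomes E → * E'
E → E , becomes E' → , E'
Add E' → ε

Resulting grammar:
E → , , E'
E → * E'
E' → , E'
E' → ε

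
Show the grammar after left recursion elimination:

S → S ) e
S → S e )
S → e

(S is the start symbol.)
S is directly left-recursive. The standard transformation for
  A → A α₁ | ... | A α_m | β₁ | ... | β_n
is
  A  → β₁ A' | ... | β_n A'
  A' → α₁ A' | ... | α_m A' | ε

S → e becomes S → e S'
S → S ) e becomes S' → ) e S'
S → S e ) becomes S' → e ) S'
Add S' → ε

Resulting grammar:
S → e S'
S' → ) e S'
S' → e ) S'
S' → ε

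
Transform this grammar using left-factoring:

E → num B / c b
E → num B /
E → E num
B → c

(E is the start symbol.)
E → num B / E'
E' → c b
E' → ε
E → E num
B → c

Left-factoring transforms A → αβ₁ | αβ₂ into A → αA' and A' → β₁ | β₂
(α is the longest common prefix among the alternatives). Repeat until
no nonterminal has two alternatives with a common prefix.

Round 1: E has alternatives sharing prefix 'num B /'. Introduce E': E → num B / E'
  Add: E' → c b
  Add: E' → ε

No remaining common prefixes — done.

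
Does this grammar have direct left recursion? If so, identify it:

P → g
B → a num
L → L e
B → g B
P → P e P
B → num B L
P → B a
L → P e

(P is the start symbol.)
Yes, L, P are left-recursive

Direct left recursion occurs when N → N α for some non-terminal N (the right-hand side begins with the left-hand side itself).

P → g: starts with g
B → a num: starts with a
L → L e: LEFT RECURSIVE (starts with L)
B → g B: starts with g
P → P e P: LEFT RECURSIVE (starts with P)
B → num B L: starts with num
P → B a: starts with B
L → P e: starts with P

The grammar has direct left recursion on: L, P.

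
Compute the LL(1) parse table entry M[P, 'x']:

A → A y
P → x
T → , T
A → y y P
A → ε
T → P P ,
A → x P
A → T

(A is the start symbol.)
To find M[P, 'x'], we find productions for P where 'x' is in the predict set (PREDICT(N → α) = (FIRST(α) \ {ε}) ∪ (FOLLOW(N) if α ⇒* ε)).

P → x: PREDICT = { 'x' }
  'x' is in predict set, so this production goes in M[P, 'x']

M[P, 'x'] = P → x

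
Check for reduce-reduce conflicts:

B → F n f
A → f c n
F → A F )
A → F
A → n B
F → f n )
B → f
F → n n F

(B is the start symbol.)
Yes — I8: [A → F .] vs [F → n n F .]

A reduce-reduce conflict occurs when an LR(0) state has two complete items [A → α .] and [B → β .] — both call for a reduction, and with no lookahead the parser cannot choose between them.

Augment with B' → B and build the canonical LR(0) collection (I0 = CLOSURE({[B' → . B]}), then GOTO on every symbol after a dot until no new states appear). It has 18 states:
  I0: { [A → . F], [A → . f c n], [A → . n B], [B → . F n f], [B → . f], [B' → . B], [F → . A F )], [F → . f n )], [F → . n n F] }  — shift
  I1: { [A → . F], [A → . f c n], [A → . n B], [F → . A F )], [F → . f n )], [F → . n n F], [F → A . F )] }  — shift
  I2: { [B' → B .] }  — accept
  I3: { [A → F .], [B → F . n f] }  — shift, reduce
  I4: { [A → f . c n], [B → f .], [F → f . n )] }  — shift, reduce
  I5: { [A → . F], [A → . f c n], [A → . n B], [A → n . B], [B → . F n f], [B → . f], [F → . A F )], [F → . f n )], [F → . n n F], [F → n . n F] }  — shift
  I6: { [A → n B .] }  — reduce
  I7: { [A → . F], [A → . f c n], [A → . n B], [A → n . B], [B → . F n f], [B → . f], [F → . A F )], [F → . f n )], [F → . n n F], [F → n . n F], [F → n n . F] }  — shift
  I8: { [A → F .], [B → F . n f], [F → n n F .] }  — shift, 2 reduces
  I9: { [B → F n . f] }  — shift
  I10: { [B → F n f .] }  — reduce
  I11: { [A → f c . n] }  — shift
  I12: { [F → f n . )] }  — shift
  I13: { [F → f n ) .] }  — reduce
  I14: { [A → f c n .] }  — reduce
  I15: { [A → F .], [F → A F . )] }  — shift, reduce
  I16: { [A → f . c n], [F → f . n )] }  — shift
  I17: { [F → A F ) .] }  — reduce

I8 contains complete items [A → F .], [F → n n F .] — reduce-reduce conflict.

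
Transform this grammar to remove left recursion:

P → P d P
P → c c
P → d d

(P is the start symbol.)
P → c c P'
P → d d P'
P' → d P P'
P' → ε

P is directly left-recursive. The standard transformation for
  A → A α₁ | ... | A α_m | β₁ | ... | β_n
is
  A  → β₁ A' | ... | β_n A'
  A' → α₁ A' | ... | α_m A' | ε

P → c c becomes P → c c P'
P → d d becomes P → d d P'
P → P d P becomes P' → d P P'
Add P' → ε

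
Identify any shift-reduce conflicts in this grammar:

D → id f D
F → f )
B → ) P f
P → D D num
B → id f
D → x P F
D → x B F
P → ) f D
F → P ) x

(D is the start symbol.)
A shift-reduce conflict occurs when an LR(0) state has both:
  - a complete (reduce) item [A → α .] (dot at the end), and
  - a shift item [B → β . c γ] (dot before a terminal).

Augment with D' → D and build the canonical LR(0) collection (I0 = CLOSURE({[D' → . D]}), then GOTO on every symbol after a dot until no new states appear). It has 26 states:
  I0: { [D → . id f D], [D → . x B F], [D → . x P F], [D' → . D] }  — shift
  I1: { [D' → D .] }  — accept
  I2: { [D → id . f D] }  — shift
  I3: { [B → . ) P f], [B → . id f], [D → . id f D], [D → . x B F], [D → . x P F], [D → x . B F], [D → x . P F], [P → . ) f D], [P → . D D num] }  — shift
  I4: { [B → ) . P f], [D → . id f D], [D → . x B F], [D → . x P F], [P → ) . f D], [P → . ) f D], [P → . D D num] }  — shift
  I5: { [D → . id f D], [D → . x B F], [D → . x P F], [D → x B . F], [F → . P ) x], [F → . f )], [P → . ) f D], [P → . D D num] }  — shift
  I6: { [D → . id f D], [D → . x B F], [D → . x P F], [P → D . D num] }  — shift
  I7: { [D → . id f D], [D → . x B F], [D → . x P F], [D → x P . F], [F → . P ) x], [F → . f )], [P → . ) f D], [P → . D D num] }  — shift
  I8: { [B → id . f], [D → id . f D] }  — shift
  I9: { [B → id f .], [D → . id f D], [D → . x B F], [D → . x P F], [D → id f . D] }  — shift, reduce
  I10: { [D → id f D .] }  — reduce
  I11: { [P → ) . f D] }  — shift
  I12: { [D → x P F .] }  — reduce
  I13: { [F → P . ) x] }  — shift
  I14: { [F → f . )] }  — shift
  I15: { [F → f ) .] }  — reduce
  I16: { [F → P ) . x] }  — shift
  I17: { [F → P ) x .] }  — reduce
  I18: { [D → . id f D], [D → . x B F], [D → . x P F], [P → ) f . D] }  — shift
  I19: { [P → ) f D .] }  — reduce
  I20: { [P → D D . num] }  — shift
  I21: { [P → D D num .] }  — reduce
  I22: { [D → x B F .] }  — reduce
  I23: { [B → ) P . f] }  — shift
  I24: { [B → ) P f .] }  — reduce
  I25: { [D → . id f D], [D → . x B F], [D → . x P F], [D → id f . D] }  — shift

I9 contains reduce item [B → id f .] and shift items [D → . id f D], [D → . x B F], [D → . x P F] — shift-reduce conflict.

Answer: Yes — I9: [B → id f .] vs [D → . id f D]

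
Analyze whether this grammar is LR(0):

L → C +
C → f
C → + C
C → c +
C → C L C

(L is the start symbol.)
Augment with L' → L and build the canonical LR(0) collection (I0 = CLOSURE({[L' → . L]}), then GOTO on every symbol after a dot until no new states appear). It has 11 states:
  I0: { [C → . + C], [C → . C L C], [C → . c +], [C → . f], [L → . C +], [L' → . L] }  — shift
  I1: { [C → + . C], [C → . + C], [C → . C L C], [C → . c +], [C → . f] }  — shift
  I2: { [C → . + C], [C → . C L C], [C → . c +], [C → . f], [C → C . L C], [L → . C +], [L → C . +] }  — shift
  I3: { [L' → L .] }  — accept
  I4: { [C → c . +] }  — shift
  I5: { [C → f .] }  — reduce
  I6: { [C → c + .] }  — reduce
  I7: { [C → + . C], [C → . + C], [C → . C L C], [C → . c +], [C → . f], [L → C + .] }  — shift, reduce
  I8: { [C → . + C], [C → . C L C], [C → . c +], [C → . f], [C → C L . C] }  — shift
  I9: { [C → . + C], [C → . C L C], [C → . c +], [C → . f], [C → C . L C], [C → C L C .], [L → . C +] }  — shift, reduce
  I10: { [C → + C .], [C → . + C], [C → . C L C], [C → . c +], [C → . f], [C → C . L C], [L → . C +] }  — shift, reduce

Conflict in state I7:
  Shift-reduce conflict between [L → C + .] and [C → . + C]
So the grammar is NOT LR(0).

Answer: No. Shift-reduce conflict between [L → C + .] and [C → . + C]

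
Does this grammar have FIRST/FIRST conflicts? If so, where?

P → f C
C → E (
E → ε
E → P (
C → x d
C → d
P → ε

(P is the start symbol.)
No FIRST/FIRST conflicts.

FIRST sets of the non-terminals at (or reachable through a nullable prefix from) the front of some alternative:
  FIRST(E) = { '(', 'f', ε }
  FIRST(P) = { 'f', ε }

Productions for P:
  P → f C: FIRST = { 'f' }
  P → ε: FIRST = { ε }
Productions for C:
  C → E (: FIRST = { '(', 'f' }
  C → x d: FIRST = { 'x' }
  C → d: FIRST = { 'd' }
Productions for E:
  E → ε: FIRST = { ε }
  E → P (: FIRST = { '(', 'f' }

All alternatives of each non-terminal have pairwise disjoint FIRST sets.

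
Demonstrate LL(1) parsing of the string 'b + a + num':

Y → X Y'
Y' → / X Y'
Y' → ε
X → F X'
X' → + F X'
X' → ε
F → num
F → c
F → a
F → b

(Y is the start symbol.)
Stack is shown with the top on the left.

Stack        Input          Action
----------------------------------
Y $          b + a + num $  output Y → X Y'
X Y' $       b + a + num $  output X → F X'
F X' Y' $    b + a + num $  output F → b
b X' Y' $    b + a + num $  match 'b'
X' Y' $      + a + num $    output X' → + F X'
+ F X' Y' $  + a + num $    match '+'
F X' Y' $    a + num $      output F → a
a X' Y' $    a + num $      match 'a'
X' Y' $      + num $        output X' → + F X'
+ F X' Y' $  + num $        match '+'
F X' Y' $    num $          output F → num
num X' Y' $  num $          match 'num'
X' Y' $      $              output X' → ε
Y' $         $              output Y' → ε
$            $              accept

The string is accepted.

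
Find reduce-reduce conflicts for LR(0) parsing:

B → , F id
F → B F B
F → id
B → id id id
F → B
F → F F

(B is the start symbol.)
Augment with B' → B and build the canonical LR(0) collection (I0 = CLOSURE({[B' → . B]}), then GOTO on every symbol after a dot until no new states appear). It has 13 states:
  I0: { [B → . , F id], [B → . id id id], [B' → . B] }  — shift
  I1: { [B → , . F id], [B → . , F id], [B → . id id id], [F → . B F B], [F → . B], [F → . F F], [F → . id] }  — shift
  I2: { [B' → B .] }  — accept
  I3: { [B → id . id id] }  — shift
  I4: { [B → id id . id] }  — shift
  I5: { [B → id id id .] }  — reduce
  I6: { [B → . , F id], [B → . id id id], [F → . B F B], [F → . B], [F → . F F], [F → . id], [F → B . F B], [F → B .] }  — shift, reduce
  I7: { [B → , F . id], [B → . , F id], [B → . id id id], [F → . B F B], [F → . B], [F → . F F], [F → . id], [F → F . F] }  — shift
  I8: { [B → id . id id], [F → id .] }  — shift, reduce
  I9: { [B → . , F id], [B → . id id id], [F → . B F B], [F → . B], [F → . F F], [F → . id], [F → F . F], [F → F F .] }  — shift, reduce
  I10: { [B → , F id .], [B → id . id id], [F → id .] }  — shift, 2 reduces
  I11: { [B → . , F id], [B → . id id id], [F → . B F B], [F → . B], [F → . F F], [F → . id], [F → B F . B], [F → F . F] }  — shift
  I12: { [B → . , F id], [B → . id id id], [F → . B F B], [F → . B], [F → . F F], [F → . id], [F → B . F B], [F → B .], [F → B F B .] }  — shift, 2 reduces

I10 contains complete items [B → , F id .], [F → id .] — reduce-reduce conflict.
I12 contains complete items [F → B .], [F → B F B .] — reduce-reduce conflict.

Answer: Yes — I10: [B → , F id .] vs [F → id .]; I12: [F → B .] vs [F → B F B .]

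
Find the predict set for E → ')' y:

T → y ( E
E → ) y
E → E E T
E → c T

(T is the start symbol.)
PREDICT(E → ')' y) = (FIRST(RHS) \ {ε}) ∪ (FOLLOW(E) if ε ∈ FIRST(RHS), i.e. RHS ⇒* ε)
FIRST(')' y) = { ')' }
ε ∉ FIRST(')' y), so FOLLOW(E) is not added.
PREDICT(E → ')' y) = { ')' }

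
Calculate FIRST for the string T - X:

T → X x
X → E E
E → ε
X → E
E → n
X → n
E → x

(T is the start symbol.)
FIRST sets of the non-terminals involved (from the grammar, by fixed-point iteration):
  FIRST(T) = { 'n', 'x' }

To compute FIRST(T - X), process the symbols left to right:
Symbol T is a non-terminal. Add FIRST(T) \ {ε} = { 'n', 'x' }
T is not nullable (ε ∉ FIRST(T)), so stop here.
FIRST(T - X) = { 'n', 'x' }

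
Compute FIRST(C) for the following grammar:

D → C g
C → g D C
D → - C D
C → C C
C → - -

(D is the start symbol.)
To compute FIRST(C), examine every production with C on the left-hand side, reading each right-hand side left to right until a non-nullable symbol is reached.

From C → g D C:
  - g is a terminal: add 'g' and stop
From C → C C:
  - C is the symbol being defined: contributes nothing new
    C is not nullable, so stop
From C → - -:
  - '-' is a terminal: add '-' and stop

Collecting: FIRST(C) = { '-', 'g' }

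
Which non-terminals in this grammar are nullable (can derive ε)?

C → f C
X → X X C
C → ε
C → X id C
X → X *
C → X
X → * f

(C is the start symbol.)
{ 'C' }

A non-terminal is nullable if it can derive ε (the empty string): either it has an ε-production, or it has a production whose right-hand side consists entirely of nullable non-terminals.

ε-productions: C → ε
So C is immediately nullable.
No further non-terminal can be added: every production for the remaining non-terminals contains a terminal or a non-nullable non-terminal.
Nullable = { 'C' }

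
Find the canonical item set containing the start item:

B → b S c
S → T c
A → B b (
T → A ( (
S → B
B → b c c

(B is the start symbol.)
First, augment the grammar with B' → B
I₀ = CLOSURE({ [B' → . B] }):
  [B' → . B] has the dot before B: add [B → . b S c], [B → . b c c]
No further items can be added.

I₀ = { [B → . b S c], [B → . b c c], [B' → . B] }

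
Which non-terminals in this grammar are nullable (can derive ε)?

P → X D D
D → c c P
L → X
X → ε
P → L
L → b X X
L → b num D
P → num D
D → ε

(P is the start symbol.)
A non-terminal is nullable if it can derive ε (the empty string): either it has an ε-production, or it has a production whose right-hand side consists entirely of nullable non-terminals.

ε-productions: X → ε, D → ε
So X, D are immediately nullable.
P → X D D: every symbol on the right is nullable, so P is nullable too.
L → X: every symbol on the right is nullable, so L is nullable too.
Every non-terminal is now nullable.
Nullable = { 'D', 'L', 'P', 'X' }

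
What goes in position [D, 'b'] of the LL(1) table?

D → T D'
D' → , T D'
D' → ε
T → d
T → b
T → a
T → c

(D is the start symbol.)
To find M[D, 'b'], we find productions for D where 'b' is in the predict set (PREDICT(N → α) = (FIRST(α) \ {ε}) ∪ (FOLLOW(N) if α ⇒* ε)).

Relevant sets:
  FIRST(T) = { 'a', 'b', 'c', 'd' }

D → T D': PREDICT = { 'a', 'b', 'c', 'd' }
  'b' is in predict set, so this production goes in M[D, 'b']

M[D, 'b'] = D → T D'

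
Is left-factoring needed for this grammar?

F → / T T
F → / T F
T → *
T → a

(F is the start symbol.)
Yes, F has productions with common prefix '/ T'

Left-factoring is needed when two productions for the same non-terminal
share a common prefix on the right-hand side.

Productions for F:
  F → / T T
  F → / T F
Productions for T:
  T → *
  T → a

Found common prefix '/ T' in productions for F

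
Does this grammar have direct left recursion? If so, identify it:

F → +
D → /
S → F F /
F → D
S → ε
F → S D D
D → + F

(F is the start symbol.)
Direct left recursion occurs when N → N α for some non-terminal N (the right-hand side begins with the left-hand side itself).

F → +: starts with '+'
D → /: starts with '/'
S → F F /: starts with F
F → D: starts with D
S → ε: starts with ε
F → S D D: starts with S
D → + F: starts with '+'

No direct left recursion found.

Answer: No direct left recursion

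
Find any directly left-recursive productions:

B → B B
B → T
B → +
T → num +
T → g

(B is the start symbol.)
Direct left recursion occurs when N → N α for some non-terminal N (the right-hand side begins with the left-hand side itself).

B → B B: LEFT RECURSIVE (starts with B)
B → T: starts with T
B → +: starts with '+'
T → num +: starts with num
T → g: starts with g

The grammar has direct left recursion on: B.

Answer: Yes, B is left-recursive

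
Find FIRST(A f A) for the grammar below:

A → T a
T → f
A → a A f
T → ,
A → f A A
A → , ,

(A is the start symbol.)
FIRST sets of the non-terminals involved (from the grammar, by fixed-point iteration):
  FIRST(A) = { ',', 'a', 'f' }

To compute FIRST(A f A), process the symbols left to right:
Symbol A is a non-terminal. Add FIRST(A) \ {ε} = { ',', 'a', 'f' }
A is not nullable (ε ∉ FIRST(A)), so stop here.
FIRST(A f A) = { ',', 'a', 'f' }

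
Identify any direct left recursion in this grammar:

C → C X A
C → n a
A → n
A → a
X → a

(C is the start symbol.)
C → C X A: LEFT RECURSIVE (starts with C)
C → n a: starts with n
A → n: starts with n
A → a: starts with a
X → a: starts with a

The grammar has direct left recursion on: C.

Answer: Yes, C is left-recursive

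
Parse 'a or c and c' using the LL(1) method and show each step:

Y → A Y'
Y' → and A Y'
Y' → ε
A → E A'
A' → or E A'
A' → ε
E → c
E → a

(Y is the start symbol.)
LL(1) parsing maintains a stack (initially the start symbol over $) and the input. At each step: if the stack top is a terminal, match it against the current input token; if it is a non-terminal N, replace it with the RHS of M[N, lookahead] (the unique production whose predict set contains the lookahead).

Stack is shown with the top on the left.

Stack         Input           Action
------------------------------------
Y $           a or c and c $  output Y → A Y'
A Y' $        a or c and c $  output A → E A'
E A' Y' $     a or c and c $  output E → a
a A' Y' $     a or c and c $  match 'a'
A' Y' $       or c and c $    output A' → or E A'
or E A' Y' $  or c and c $    match 'or'
E A' Y' $     c and c $       output E → c
c A' Y' $     c and c $       match 'c'
A' Y' $       and c $         output A' → ε
Y' $          and c $         output Y' → and A Y'
and A Y' $    and c $         match 'and'
A Y' $        c $             output A → E A'
E A' Y' $     c $             output E → c
c A' Y' $     c $             match 'c'
A' Y' $       $               output A' → ε
Y' $          $               output Y' → ε
$             $               accept

The string is accepted.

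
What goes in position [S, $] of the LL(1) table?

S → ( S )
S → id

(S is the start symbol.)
Empty (error entry)

To find M[S, $], we find productions for S where $ is in the predict set (PREDICT(N → α) = (FIRST(α) \ {ε}) ∪ (FOLLOW(N) if α ⇒* ε)).

S → ( S ): PREDICT = { '(' }
S → id: PREDICT = { 'id' }

M[S, $] is empty (no production applies)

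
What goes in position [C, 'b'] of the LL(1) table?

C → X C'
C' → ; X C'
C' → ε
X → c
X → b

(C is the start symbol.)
C → X C'

To find M[C, 'b'], we find productions for C where 'b' is in the predict set (PREDICT(N → α) = (FIRST(α) \ {ε}) ∪ (FOLLOW(N) if α ⇒* ε)).

Relevant sets:
  FIRST(X) = { 'b', 'c' }

C → X C': PREDICT = { 'b', 'c' }
  'b' is in predict set, so this production goes in M[C, 'b']

M[C, 'b'] = C → X C'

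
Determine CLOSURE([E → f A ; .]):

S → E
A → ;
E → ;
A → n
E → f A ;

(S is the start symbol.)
Start with: [E → f A ; .]
The dot is at the end, so nothing is added.

CLOSURE = { [E → f A ; .] }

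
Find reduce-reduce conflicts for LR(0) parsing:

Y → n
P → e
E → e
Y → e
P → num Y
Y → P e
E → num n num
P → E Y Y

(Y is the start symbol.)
Yes — I4: [E → e .] vs [P → e .]

A reduce-reduce conflict occurs when an LR(0) state has two complete items [A → α .] and [B → β .] — both call for a reduction, and with no lookahead the parser cannot choose between them.

Augment with Y' → Y and build the canonical LR(0) collection (I0 = CLOSURE({[Y' → . Y]}), then GOTO on every symbol after a dot until no new states appear). It has 13 states:
  I0: { [E → . e], [E → . num n num], [P → . E Y Y], [P → . e], [P → . num Y], [Y → . P e], [Y → . e], [Y → . n], [Y' → . Y] }  — shift
  I1: { [E → . e], [E → . num n num], [P → . E Y Y], [P → . e], [P → . num Y], [P → E . Y Y], [Y → . P e], [Y → . e], [Y → . n] }  — shift
  I2: { [Y → P . e] }  — shift
  I3: { [Y' → Y .] }  — accept
  I4: { [E → e .], [P → e .], [Y → e .] }  — 3 reduces
  I5: { [Y → n .] }  — reduce
  I6: { [E → . e], [E → . num n num], [E → num . n num], [P → . E Y Y], [P → . e], [P → . num Y], [P → num . Y], [Y → . P e], [Y → . e], [Y → . n] }  — shift
  I7: { [P → num Y .] }  — reduce
  I8: { [E → num n . num], [Y → n .] }  — shift, reduce
  I9: { [E → num n num .] }  — reduce
  I10: { [Y → P e .] }  — reduce
  I11: { [E → . e], [E → . num n num], [P → . E Y Y], [P → . e], [P → . num Y], [P → E Y . Y], [Y → . P e], [Y → . e], [Y → . n] }  — shift
  I12: { [P → E Y Y .] }  — reduce

I4 contains complete items [E → e .], [P → e .], [Y → e .] — reduce-reduce conflict.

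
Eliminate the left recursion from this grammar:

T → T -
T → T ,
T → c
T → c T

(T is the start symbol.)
T → c T'
T → c T T'
T' → - T'
T' → , T'
T' → ε

T is directly left-recursive. The standard transformation for
  A → A α₁ | ... | A α_m | β₁ | ... | β_n
is
  A  → β₁ A' | ... | β_n A'
  A' → α₁ A' | ... | α_m A' | ε

T → c becomes T → c T'
T → c T becomes T → c T T'
T → T - becomes T' → - T'
T → T , becomes T' → , T'
Add T' → ε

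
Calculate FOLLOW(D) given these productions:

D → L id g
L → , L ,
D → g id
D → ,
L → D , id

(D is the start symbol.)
D is the start symbol, so $ ∈ FOLLOW(D).
In L → D , id: D is followed by ',' id, add FIRST(',' id) \ {ε} = { ',' }

Taking the union: FOLLOW(D) = { $, ',' }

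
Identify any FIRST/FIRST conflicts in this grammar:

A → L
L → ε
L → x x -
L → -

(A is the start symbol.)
No FIRST/FIRST conflicts.

A FIRST/FIRST conflict occurs when two productions N → α and N → β for the same non-terminal have FIRST(α) ∩ FIRST(β) ≠ ∅ (with ε ∈ FIRST of a nullable right-hand side, so two nullable alternatives also conflict).

Productions for L:
  L → ε: FIRST = { ε }
  L → x x -: FIRST = { 'x' }
  L → -: FIRST = { '-' }
A has only one production, so no FIRST/FIRST conflict is possible there.

All alternatives of each non-terminal have pairwise disjoint FIRST sets.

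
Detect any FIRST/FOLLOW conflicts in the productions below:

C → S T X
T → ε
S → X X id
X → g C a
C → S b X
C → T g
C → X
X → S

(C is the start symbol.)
No FIRST/FOLLOW conflicts.

Nullable non-terminals: T.
T has a nullable alternative but only one production, so nothing to check.

C, S, X have no nullable alternative, so no FIRST/FOLLOW check is needed there.

No FIRST/FOLLOW conflicts found.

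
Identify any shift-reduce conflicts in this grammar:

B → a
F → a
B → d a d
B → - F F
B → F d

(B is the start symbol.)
A shift-reduce conflict occurs when an LR(0) state has both:
  - a complete (reduce) item [A → α .] (dot at the end), and
  - a shift item [B → β . c γ] (dot before a terminal).

Augment with B' → B and build the canonical LR(0) collection (I0 = CLOSURE({[B' → . B]}), then GOTO on every symbol after a dot until no new states appear). It has 12 states:
  I0: { [B → . - F F], [B → . F d], [B → . a], [B → . d a d], [B' → . B], [F → . a] }  — shift
  I1: { [B → - . F F], [F → . a] }  — shift
  I2: { [B' → B .] }  — accept
  I3: { [B → F . d] }  — shift
  I4: { [B → a .], [F → a .] }  — 2 reduces
  I5: { [B → d . a d] }  — shift
  I6: { [B → d a . d] }  — shift
  I7: { [B → d a d .] }  — reduce
  I8: { [B → F d .] }  — reduce
  I9: { [B → - F . F], [F → . a] }  — shift
  I10: { [F → a .] }  — reduce
  I11: { [B → - F F .] }  — reduce

No state contains both a complete item and a shift item.

Answer: No shift-reduce conflicts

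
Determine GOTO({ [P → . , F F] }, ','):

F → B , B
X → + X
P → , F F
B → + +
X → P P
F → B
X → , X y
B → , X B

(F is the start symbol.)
GOTO(I, ',') = CLOSURE({ [A → αX.β] : [A → α.Xβ] ∈ I, X = ',' })

Items with dot before ',', with the dot advanced:
  [P → . , F F] → [P → , . F F]
Closure of the advanced items:
  [P → , . F F] has the dot before F: add [F → . B , B], [F → . B]
  [F → . B , B] has the dot before B: add [B → . + +], [B → . , X B]

GOTO = { [B → . + +], [B → . , X B], [F → . B , B], [F → . B], [P → , . F F] }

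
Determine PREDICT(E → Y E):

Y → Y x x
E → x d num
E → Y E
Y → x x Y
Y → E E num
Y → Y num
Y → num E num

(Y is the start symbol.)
PREDICT(E → Y E) = (FIRST(RHS) \ {ε}) ∪ (FOLLOW(E) if ε ∈ FIRST(RHS), i.e. RHS ⇒* ε)
FIRST(Y) = { 'num', 'x' }
FIRST(Y E) = { 'num', 'x' }
ε ∉ FIRST(Y E), so FOLLOW(E) is not added.
PREDICT(E → Y E) = { 'num', 'x' }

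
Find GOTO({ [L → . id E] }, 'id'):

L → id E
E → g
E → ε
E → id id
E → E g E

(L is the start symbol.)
GOTO(I, 'id') = CLOSURE({ [A → αX.β] : [A → α.Xβ] ∈ I, X = 'id' })

Items with dot before 'id', with the dot advanced:
  [L → . id E] → [L → id . E]
Closure of the advanced items:
  [L → id . E] has the dot before E: add [E → . g], [E → .], [E → . id id], [E → . E g E]

GOTO = { [E → . E g E], [E → . g], [E → . id id], [E → .], [L → id . E] }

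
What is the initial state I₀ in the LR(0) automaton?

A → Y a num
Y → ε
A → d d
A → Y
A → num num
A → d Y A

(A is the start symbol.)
{ [A → . Y a num], [A → . Y], [A → . d Y A], [A → . d d], [A → . num num], [A' → . A], [Y → .] }

First, augment the grammar with A' → A
I₀ = CLOSURE({ [A' → . A] }):
  [A' → . A] has the dot before A: add [A → . Y a num], [A → . d d], [A → . Y], [A → . num num], [A → . d Y A]
  [A → . Y a num] has the dot before Y: add [Y → .]
No further items can be added.

I₀ = { [A → . Y a num], [A → . Y], [A → . d Y A], [A → . d d], [A → . num num], [A' → . A], [Y → .] }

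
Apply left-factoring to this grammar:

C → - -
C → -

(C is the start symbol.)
Left-factoring transforms A → αβ₁ | αβ₂ into A → αA' and A' → β₁ | β₂
(α is the longest common prefix among the alternatives). Repeat until
no nonterminal has two alternatives with a common prefix.

Round 1: C has alternatives sharing prefix '-'. Introduce C': C → - C'
  Add: C' → -
  Add: C' → ε

No remaining common prefixes — done.

Resulting grammar:
C → - C'
C' → -
C' → ε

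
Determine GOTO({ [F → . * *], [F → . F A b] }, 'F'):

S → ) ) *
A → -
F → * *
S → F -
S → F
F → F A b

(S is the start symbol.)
GOTO(I, 'F') = CLOSURE({ [A → αX.β] : [A → α.Xβ] ∈ I, X = 'F' })

Items with dot before 'F', with the dot advanced:
  [F → . F A b] → [F → F . A b]
Closure of the advanced items:
  [F → F . A b] has the dot before A: add [A → . -]

GOTO = { [A → . -], [F → F . A b] }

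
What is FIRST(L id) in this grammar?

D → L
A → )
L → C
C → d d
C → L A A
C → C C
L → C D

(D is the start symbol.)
{ 'd' }

FIRST sets of the non-terminals involved (from the grammar, by fixed-point iteration):
  FIRST(L) = { 'd' }

To compute FIRST(L id), process the symbols left to right:
Symbol L is a non-terminal. Add FIRST(L) \ {ε} = { 'd' }
L is not nullable (ε ∉ FIRST(L)), so stop here.
FIRST(L id) = { 'd' }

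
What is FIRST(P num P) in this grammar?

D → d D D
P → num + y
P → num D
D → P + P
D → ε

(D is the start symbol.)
FIRST sets of the non-terminals involved (from the grammar, by fixed-point iteration):
  FIRST(P) = { 'num' }

To compute FIRST(P num P), process the symbols left to right:
Symbol P is a non-terminal. Add FIRST(P) \ {ε} = { 'num' }
P is not nullable (ε ∉ FIRST(P)), so stop here.
FIRST(P num P) = { 'num' }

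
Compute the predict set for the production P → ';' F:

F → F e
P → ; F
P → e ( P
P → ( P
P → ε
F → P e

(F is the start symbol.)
PREDICT(P → ';' F) = (FIRST(RHS) \ {ε}) ∪ (FOLLOW(P) if ε ∈ FIRST(RHS), i.e. RHS ⇒* ε)
FIRST(';' F) = { ';' }
ε ∉ FIRST(';' F), so FOLLOW(P) is not added.
PREDICT(P → ';' F) = { ';' }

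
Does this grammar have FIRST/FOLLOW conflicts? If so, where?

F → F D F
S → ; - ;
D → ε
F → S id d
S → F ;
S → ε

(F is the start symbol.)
Yes. S → F ';' with FOLLOW(S) on { 'id' }

A FIRST/FOLLOW conflict occurs when a non-terminal N has a nullable alternative N → β (β ⇒* ε) and another alternative N → α with FIRST(α) ∩ FOLLOW(N) ≠ ∅: on such a lookahead the parser cannot decide between expanding α and letting N vanish via β.

Nullable non-terminals: D, S.
FIRST sets used below: FIRST(F) = { ';', 'id' }
D has a nullable alternative but only one production, so nothing to check.

S: nullable alternative(s) S → ε; FOLLOW(S) = { 'id' }
  S → ; - ;: FIRST \ {ε} = { ';' } — disjoint from FOLLOW(S)
  S → F ;: FIRST \ {ε} = { ';', 'id' } — overlaps FOLLOW(S) on { 'id' }: CONFLICT
  S → ε: FIRST \ {ε} = { } — this is the only nullable alternative, skip

F has no nullable alternative, so no FIRST/FOLLOW check is needed there.

So the grammar has 1 FIRST/FOLLOW conflict (marked CONFLICT above).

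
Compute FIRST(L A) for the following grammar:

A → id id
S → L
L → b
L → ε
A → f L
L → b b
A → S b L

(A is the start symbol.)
{ 'b', 'f', 'id' }

FIRST sets of the non-terminals involved (from the grammar, by fixed-point iteration):
  FIRST(L) = { 'b', ε }
  FIRST(A) = { 'b', 'f', 'id' }

To compute FIRST(L A), process the symbols left to right:
Symbol L is a non-terminal. Add FIRST(L) \ {ε} = { 'b' }
L is nullable (ε ∈ FIRST(L)), continue to the next symbol.
Symbol A is a non-terminal. Add FIRST(A) \ {ε} = { 'b', 'f', 'id' }
A is not nullable (ε ∉ FIRST(A)), so stop here.
FIRST(L A) = { 'b', 'f', 'id' }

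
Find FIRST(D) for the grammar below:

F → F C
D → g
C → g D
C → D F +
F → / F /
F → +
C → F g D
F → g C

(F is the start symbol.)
To compute FIRST(D), examine every production with D on the left-hand side, reading each right-hand side left to right until a non-nullable symbol is reached.

From D → g:
  - g is a terminal: add 'g' and stop

Collecting: FIRST(D) = { 'g' }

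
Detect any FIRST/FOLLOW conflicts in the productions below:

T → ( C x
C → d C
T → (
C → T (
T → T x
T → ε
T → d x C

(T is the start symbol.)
Yes. T → '(' C x with FOLLOW(T) on { '(' }; T → '(' with FOLLOW(T) on { '(' }; T → T x with FOLLOW(T) on { '(', 'x' }

Nullable non-terminals: T.
FIRST sets used below: FIRST(T) = { '(', 'd', 'x', ε }

T: nullable alternative(s) T → ε; FOLLOW(T) = { $, '(', 'x' }
  T → ( C x: FIRST \ {ε} = { '(' } — overlaps FOLLOW(T) on { '(' }: CONFLICT
  T → (: FIRST \ {ε} = { '(' } — overlaps FOLLOW(T) on { '(' }: CONFLICT
  T → T x: FIRST \ {ε} = { '(', 'd', 'x' } — overlaps FOLLOW(T) on { '(', 'x' }: CONFLICT
  T → ε: FIRST \ {ε} = { } — this is the only nullable alternative, skip
  T → d x C: FIRST \ {ε} = { 'd' } — disjoint from FOLLOW(T)

C has no nullable alternative, so no FIRST/FOLLOW check is needed there.

So the grammar has 3 FIRST/FOLLOW conflicts (marked CONFLICT above).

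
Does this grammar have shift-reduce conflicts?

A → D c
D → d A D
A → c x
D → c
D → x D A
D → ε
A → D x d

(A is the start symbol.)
A shift-reduce conflict occurs when an LR(0) state has both:
  - a complete (reduce) item [A → α .] (dot at the end), and
  - a shift item [B → β . c γ] (dot before a terminal).

Augment with A' → A and build the canonical LR(0) collection (I0 = CLOSURE({[A' → . A]}), then GOTO on every symbol after a dot until no new states appear). It has 15 states:
  I0: { [A → . D c], [A → . D x d], [A → . c x], [A' → . A], [D → . c], [D → . d A D], [D → . x D A], [D → .] }  — shift, reduce
  I1: { [A' → A .] }  — accept
  I2: { [A → D . c], [A → D . x d] }  — shift
  I3: { [A → c . x], [D → c .] }  — shift, reduce
  I4: { [A → . D c], [A → . D x d], [A → . c x], [D → . c], [D → . d A D], [D → . x D A], [D → .], [D → d . A D] }  — shift, reduce
  I5: { [D → . c], [D → . d A D], [D → . x D A], [D → .], [D → x . D A] }  — shift, reduce
  I6: { [A → . D c], [A → . D x d], [A → . c x], [D → . c], [D → . d A D], [D → . x D A], [D → .], [D → x D . A] }  — shift, reduce
  I7: { [D → c .] }  — reduce
  I8: { [D → x D A .] }  — reduce
  I9: { [D → . c], [D → . d A D], [D → . x D A], [D → .], [D → d A . D] }  — shift, reduce
  I10: { [D → d A D .] }  — reduce
  I11: { [A → c x .] }  — reduce
  I12: { [A → D c .] }  — reduce
  I13: { [A → D x . d] }  — shift
  I14: { [A → D x d .] }  — reduce

I0 contains reduce item [D → .] and shift items [A → . c x], [D → . c], [D → . d A D], [D → . x D A] — shift-reduce conflict.
I3 contains reduce item [D → c .] and shift item [A → c . x] — shift-reduce conflict.
I4 contains reduce item [D → .] and shift items [A → . c x], [D → . c], [D → . d A D], [D → . x D A] — shift-reduce conflict.
I5 contains reduce item [D → .] and shift items [D → . c], [D → . d A D], [D → . x D A] — shift-reduce conflict.
I6 contains reduce item [D → .] and shift items [A → . c x], [D → . c], [D → . d A D], [D → . x D A] — shift-reduce conflict.
I9 contains reduce item [D → .] and shift items [D → . c], [D → . d A D], [D → . x D A] — shift-reduce conflict.

Answer: Yes — I0: [D → .] vs [A → . c x]; I3: [D → c .] vs [A → c . x]; I4: [D → .] vs [A → . c x]; I5: [D → .] vs [D → . c]; I6: [D → .] vs [A → . c x]; I9: [D → .] vs [D → . c]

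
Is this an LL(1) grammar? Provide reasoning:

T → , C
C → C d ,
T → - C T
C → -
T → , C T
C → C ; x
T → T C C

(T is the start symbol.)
No. Predict set conflict for T: { ',' }

A grammar is LL(1) if for each non-terminal N with multiple productions, the predict sets of those productions are pairwise disjoint, where PREDICT(N → α) = (FIRST(α) \ {ε}) ∪ (FOLLOW(N) if α ⇒* ε).

Relevant sets:
  FIRST(T) = { ',', '-' }
  FIRST(C) = { '-' }

For T:
  PREDICT(T → ',' C) = { ',' }
  PREDICT(T → '-' C T) = { '-' }
  PREDICT(T → ',' C T) = { ',' }
  PREDICT(T → T C C) = { ',', '-' }
For C:
  PREDICT(C → C d ',') = { '-' }
  PREDICT(C → '-') = { '-' }
  PREDICT(C → C ';' x) = { '-' }

Conflict found: Predict set conflict for T: { ',' }
The grammar is NOT LL(1).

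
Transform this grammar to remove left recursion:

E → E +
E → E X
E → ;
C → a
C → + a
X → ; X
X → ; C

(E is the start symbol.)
E → ; E'
E' → + E'
E' → X E'
E' → ε
C → a
C → + a
X → ; X
X → ; C

E is directly left-recursive. The standard transformation for
  A → A α₁ | ... | A α_m | β₁ | ... | β_n
is
  A  → β₁ A' | ... | β_n A'
  A' → α₁ A' | ... | α_m A' | ε

E → ; becomes E → ; E'
E → E + becomes E' → + E'
E → E X becomes E' → X E'
Add E' → ε

Productions for other non-terminals are unchanged:
  C → a
  C → + a
  X → ; X
  X → ; C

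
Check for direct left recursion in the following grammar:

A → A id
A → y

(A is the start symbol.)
Yes, A is left-recursive

Direct left recursion occurs when N → N α for some non-terminal N (the right-hand side begins with the left-hand side itself).

A → A id: LEFT RECURSIVE (starts with A)
A → y: starts with y

The grammar has direct left recursion on: A.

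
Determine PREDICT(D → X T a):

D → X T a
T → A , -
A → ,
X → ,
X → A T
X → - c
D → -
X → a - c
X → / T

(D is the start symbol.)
{ ',', '-', '/', 'a' }

PREDICT(D → X T a) = (FIRST(RHS) \ {ε}) ∪ (FOLLOW(D) if ε ∈ FIRST(RHS), i.e. RHS ⇒* ε)
FIRST(X) = { ',', '-', '/', 'a' }
FIRST(X T a) = { ',', '-', '/', 'a' }
ε ∉ FIRST(X T a), so FOLLOW(D) is not added.
PREDICT(D → X T a) = { ',', '-', '/', 'a' }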